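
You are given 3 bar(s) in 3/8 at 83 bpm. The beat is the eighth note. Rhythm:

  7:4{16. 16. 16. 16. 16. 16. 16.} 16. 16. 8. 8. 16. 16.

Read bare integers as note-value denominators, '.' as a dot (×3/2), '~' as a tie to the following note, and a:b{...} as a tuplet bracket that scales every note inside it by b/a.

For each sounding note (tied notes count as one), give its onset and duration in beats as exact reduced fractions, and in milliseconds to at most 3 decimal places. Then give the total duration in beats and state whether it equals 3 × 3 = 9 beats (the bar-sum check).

1) 0.0ms=0b +309.811ms=3/7b
2) 309.811ms=3/7b +309.811ms=3/7b
3) 619.621ms=6/7b +309.811ms=3/7b
4) 929.432ms=9/7b +309.811ms=3/7b
5) 1239.243ms=12/7b +309.811ms=3/7b
6) 1549.053ms=15/7b +309.811ms=3/7b
7) 1858.864ms=18/7b +309.811ms=3/7b
8) 2168.675ms=3b +542.169ms=3/4b
9) 2710.843ms=15/4b +542.169ms=3/4b
10) 3253.012ms=9/2b +1084.337ms=3/2b
11) 4337.349ms=6b +1084.337ms=3/2b
12) 5421.687ms=15/2b +542.169ms=3/4b
13) 5963.855ms=33/4b +542.169ms=3/4b
Σ=9b of 9 (83bpm 3/8) — PASS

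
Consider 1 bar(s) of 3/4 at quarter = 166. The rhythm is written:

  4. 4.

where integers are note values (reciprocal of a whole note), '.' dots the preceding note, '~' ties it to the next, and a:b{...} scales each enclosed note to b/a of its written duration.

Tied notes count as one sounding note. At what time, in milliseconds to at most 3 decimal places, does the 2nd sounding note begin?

note 2 onset = 3/2b = 542.169ms

1. 0.0ms @ 0 + 542.169ms (3/2)
2. 542.169ms @ 3/2 + 542.169ms (3/2)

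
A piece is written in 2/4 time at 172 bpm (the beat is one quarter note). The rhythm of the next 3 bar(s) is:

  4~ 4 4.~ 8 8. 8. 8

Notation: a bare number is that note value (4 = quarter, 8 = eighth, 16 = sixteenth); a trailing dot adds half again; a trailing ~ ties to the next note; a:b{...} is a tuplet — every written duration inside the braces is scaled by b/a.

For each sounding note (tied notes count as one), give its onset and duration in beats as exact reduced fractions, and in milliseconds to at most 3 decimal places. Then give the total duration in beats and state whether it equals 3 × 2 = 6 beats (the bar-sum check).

1) 0.0ms=0b +697.674ms=2b
2) 697.674ms=2b +697.674ms=2b
3) 1395.349ms=4b +261.628ms=3/4b
4) 1656.977ms=19/4b +261.628ms=3/4b
5) 1918.605ms=11/2b +174.419ms=1/2b
Σ=6b of 6 (172bpm 2/4) — PASS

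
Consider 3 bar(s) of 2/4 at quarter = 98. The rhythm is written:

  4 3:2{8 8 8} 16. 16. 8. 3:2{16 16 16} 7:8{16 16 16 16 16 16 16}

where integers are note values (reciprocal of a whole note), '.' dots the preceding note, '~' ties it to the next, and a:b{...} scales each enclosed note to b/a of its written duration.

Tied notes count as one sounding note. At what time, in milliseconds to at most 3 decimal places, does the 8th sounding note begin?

note 8 onset = 7/2b = 2142.857ms

1. 0.0ms @ 0 + 612.245ms (1)
2. 612.245ms @ 1 + 204.082ms (1/3)
3. 816.327ms @ 4/3 + 204.082ms (1/3)
4. 1020.408ms @ 5/3 + 204.082ms (1/3)
5. 1224.49ms @ 2 + 229.592ms (3/8)
6. 1454.082ms @ 19/8 + 229.592ms (3/8)
7. 1683.673ms @ 11/4 + 459.184ms (3/4)
8. 2142.857ms @ 7/2 + 102.041ms (1/6)
9. 2244.898ms @ 11/3 + 102.041ms (1/6)
10. 2346.939ms @ 23/6 + 102.041ms (1/6)
11. 2448.98ms @ 4 + 174.927ms (2/7)
12. 2623.907ms @ 30/7 + 174.927ms (2/7)
13. 2798.834ms @ 32/7 + 174.927ms (2/7)
14. 2973.761ms @ 34/7 + 174.927ms (2/7)
15. 3148.688ms @ 36/7 + 174.927ms (2/7)
16. 3323.615ms @ 38/7 + 174.927ms (2/7)
17. 3498.542ms @ 40/7 + 174.927ms (2/7)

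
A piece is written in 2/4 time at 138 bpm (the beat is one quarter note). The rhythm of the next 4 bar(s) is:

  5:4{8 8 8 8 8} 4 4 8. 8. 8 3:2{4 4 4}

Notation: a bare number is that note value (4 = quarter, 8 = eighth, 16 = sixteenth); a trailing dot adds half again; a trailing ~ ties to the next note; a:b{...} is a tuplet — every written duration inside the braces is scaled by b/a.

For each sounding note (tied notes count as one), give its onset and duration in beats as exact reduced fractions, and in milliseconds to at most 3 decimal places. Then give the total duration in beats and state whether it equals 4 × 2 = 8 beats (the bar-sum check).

1) 0.0ms=0b +173.913ms=2/5b
2) 173.913ms=2/5b +173.913ms=2/5b
3) 347.826ms=4/5b +173.913ms=2/5b
4) 521.739ms=6/5b +173.913ms=2/5b
5) 695.652ms=8/5b +173.913ms=2/5b
6) 869.565ms=2b +434.783ms=1b
7) 1304.348ms=3b +434.783ms=1b
8) 1739.13ms=4b +326.087ms=3/4b
9) 2065.217ms=19/4b +326.087ms=3/4b
10) 2391.304ms=11/2b +217.391ms=1/2b
11) 2608.696ms=6b +289.855ms=2/3b
12) 2898.551ms=20/3b +289.855ms=2/3b
13) 3188.406ms=22/3b +289.855ms=2/3b
Σ=8b of 8 (138bpm 2/4) — PASS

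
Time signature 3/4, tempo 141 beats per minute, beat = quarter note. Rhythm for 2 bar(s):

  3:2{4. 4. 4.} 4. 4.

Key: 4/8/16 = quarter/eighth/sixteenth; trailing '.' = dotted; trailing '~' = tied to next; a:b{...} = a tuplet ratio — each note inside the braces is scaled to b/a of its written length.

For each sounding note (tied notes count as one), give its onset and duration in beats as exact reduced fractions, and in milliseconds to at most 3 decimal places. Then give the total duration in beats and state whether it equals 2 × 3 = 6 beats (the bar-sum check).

1) 0.0ms=0b +425.532ms=1b
2) 425.532ms=1b +425.532ms=1b
3) 851.064ms=2b +425.532ms=1b
4) 1276.596ms=3b +638.298ms=3/2b
5) 1914.894ms=9/2b +638.298ms=3/2b
Σ=6b of 6 (141bpm 3/4) — PASS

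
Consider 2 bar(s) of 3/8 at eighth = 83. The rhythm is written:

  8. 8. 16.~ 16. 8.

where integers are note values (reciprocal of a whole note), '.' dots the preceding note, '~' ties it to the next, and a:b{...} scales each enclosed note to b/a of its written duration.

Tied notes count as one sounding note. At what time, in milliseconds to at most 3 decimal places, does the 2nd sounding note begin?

1. 0.0ms @ 0 + 1084.337ms (3/2)
2. 1084.337ms @ 3/2 + 1084.337ms (3/2)
3. 2168.675ms @ 3 + 1084.337ms (3/2)
4. 3253.012ms @ 9/2 + 1084.337ms (3/2)

note 2 onset = 3/2b = 1084.337ms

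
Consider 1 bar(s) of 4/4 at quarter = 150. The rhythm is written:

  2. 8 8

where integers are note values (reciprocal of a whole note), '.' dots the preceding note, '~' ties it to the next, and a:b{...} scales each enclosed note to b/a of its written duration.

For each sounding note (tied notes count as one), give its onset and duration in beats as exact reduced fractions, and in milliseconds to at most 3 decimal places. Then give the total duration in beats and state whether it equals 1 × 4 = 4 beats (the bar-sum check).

1) 0.0ms=0b +1200.0ms=3b
2) 1200.0ms=3b +200.0ms=1/2b
3) 1400.0ms=7/2b +200.0ms=1/2b
Σ=4b of 4 (150bpm 4/4) — PASS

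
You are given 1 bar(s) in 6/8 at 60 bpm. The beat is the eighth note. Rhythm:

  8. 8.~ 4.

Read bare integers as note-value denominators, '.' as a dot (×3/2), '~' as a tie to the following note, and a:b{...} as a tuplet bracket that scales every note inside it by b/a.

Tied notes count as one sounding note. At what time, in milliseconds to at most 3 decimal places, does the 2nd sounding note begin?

1. 0.0ms @ 0 + 1500.0ms (3/2)
2. 1500.0ms @ 3/2 + 4500.0ms (9/2)

note 2 onset = 3/2b = 1500.0ms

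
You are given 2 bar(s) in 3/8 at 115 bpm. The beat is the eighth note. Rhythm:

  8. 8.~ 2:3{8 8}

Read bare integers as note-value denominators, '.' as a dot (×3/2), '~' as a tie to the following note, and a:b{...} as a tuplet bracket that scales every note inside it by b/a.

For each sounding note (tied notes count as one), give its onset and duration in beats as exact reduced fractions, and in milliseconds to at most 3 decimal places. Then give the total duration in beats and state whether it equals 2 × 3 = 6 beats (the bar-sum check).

1) 0.0ms=0b +782.609ms=3/2b
2) 782.609ms=3/2b +1565.217ms=3b
3) 2347.826ms=9/2b +782.609ms=3/2b
Σ=6b of 6 (115bpm 3/8) — PASS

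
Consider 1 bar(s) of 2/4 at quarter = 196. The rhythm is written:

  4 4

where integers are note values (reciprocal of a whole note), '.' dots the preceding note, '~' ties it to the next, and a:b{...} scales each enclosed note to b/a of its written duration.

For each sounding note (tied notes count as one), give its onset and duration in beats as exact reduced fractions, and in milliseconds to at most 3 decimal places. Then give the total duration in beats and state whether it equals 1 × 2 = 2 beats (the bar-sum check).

1) 0.0ms=0b +306.122ms=1b
2) 306.122ms=1b +306.122ms=1b
Σ=2b of 2 (196bpm 2/4) — PASS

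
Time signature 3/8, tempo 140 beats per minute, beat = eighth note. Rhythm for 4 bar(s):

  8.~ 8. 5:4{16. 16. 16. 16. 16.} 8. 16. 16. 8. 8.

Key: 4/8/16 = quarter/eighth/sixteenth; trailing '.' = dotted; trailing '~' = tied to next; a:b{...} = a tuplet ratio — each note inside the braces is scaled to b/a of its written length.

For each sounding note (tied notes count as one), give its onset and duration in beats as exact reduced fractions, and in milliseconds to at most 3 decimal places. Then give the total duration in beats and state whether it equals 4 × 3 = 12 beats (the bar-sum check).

1) 0.0ms=0b +1285.714ms=3b
2) 1285.714ms=3b +257.143ms=3/5b
3) 1542.857ms=18/5b +257.143ms=3/5b
4) 1800.0ms=21/5b +257.143ms=3/5b
5) 2057.143ms=24/5b +257.143ms=3/5b
6) 2314.286ms=27/5b +257.143ms=3/5b
7) 2571.429ms=6b +642.857ms=3/2b
8) 3214.286ms=15/2b +321.429ms=3/4b
9) 3535.714ms=33/4b +321.429ms=3/4b
10) 3857.143ms=9b +642.857ms=3/2b
11) 4500.0ms=21/2b +642.857ms=3/2b
Σ=12b of 12 (140bpm 3/8) — PASS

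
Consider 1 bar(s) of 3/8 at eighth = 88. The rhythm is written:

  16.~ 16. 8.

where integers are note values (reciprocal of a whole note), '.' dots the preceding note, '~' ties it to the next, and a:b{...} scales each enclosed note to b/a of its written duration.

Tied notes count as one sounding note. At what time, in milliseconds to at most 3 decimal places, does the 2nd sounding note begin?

1. 0.0ms @ 0 + 1022.727ms (3/2)
2. 1022.727ms @ 3/2 + 1022.727ms (3/2)

note 2 onset = 3/2b = 1022.727ms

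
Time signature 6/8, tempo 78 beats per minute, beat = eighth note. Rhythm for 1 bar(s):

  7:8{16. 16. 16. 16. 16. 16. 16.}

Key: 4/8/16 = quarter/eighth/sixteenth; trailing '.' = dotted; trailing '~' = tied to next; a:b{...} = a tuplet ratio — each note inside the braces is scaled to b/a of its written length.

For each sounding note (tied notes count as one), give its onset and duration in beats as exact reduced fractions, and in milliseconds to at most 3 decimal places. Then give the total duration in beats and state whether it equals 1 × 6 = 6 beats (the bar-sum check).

1) 0.0ms=0b +659.341ms=6/7b
2) 659.341ms=6/7b +659.341ms=6/7b
3) 1318.681ms=12/7b +659.341ms=6/7b
4) 1978.022ms=18/7b +659.341ms=6/7b
5) 2637.363ms=24/7b +659.341ms=6/7b
6) 3296.703ms=30/7b +659.341ms=6/7b
7) 3956.044ms=36/7b +659.341ms=6/7b
Σ=6b of 6 (78bpm 6/8) — PASS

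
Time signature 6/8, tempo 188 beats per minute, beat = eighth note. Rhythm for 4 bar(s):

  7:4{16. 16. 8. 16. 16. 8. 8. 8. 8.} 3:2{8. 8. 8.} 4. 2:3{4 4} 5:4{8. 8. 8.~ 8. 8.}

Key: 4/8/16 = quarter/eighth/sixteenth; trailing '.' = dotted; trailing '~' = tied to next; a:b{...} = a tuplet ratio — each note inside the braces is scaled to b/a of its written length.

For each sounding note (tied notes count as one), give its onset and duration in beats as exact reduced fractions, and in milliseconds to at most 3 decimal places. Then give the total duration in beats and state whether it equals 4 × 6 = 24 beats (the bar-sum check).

1) 0.0ms=0b +136.778ms=3/7b
2) 136.778ms=3/7b +136.778ms=3/7b
3) 273.556ms=6/7b +273.556ms=6/7b
4) 547.112ms=12/7b +136.778ms=3/7b
5) 683.891ms=15/7b +136.778ms=3/7b
6) 820.669ms=18/7b +273.556ms=6/7b
7) 1094.225ms=24/7b +273.556ms=6/7b
8) 1367.781ms=30/7b +273.556ms=6/7b
9) 1641.337ms=36/7b +273.556ms=6/7b
10) 1914.894ms=6b +319.149ms=1b
11) 2234.043ms=7b +319.149ms=1b
12) 2553.191ms=8b +319.149ms=1b
13) 2872.34ms=9b +957.447ms=3b
14) 3829.787ms=12b +957.447ms=3b
15) 4787.234ms=15b +957.447ms=3b
16) 5744.681ms=18b +382.979ms=6/5b
17) 6127.66ms=96/5b +382.979ms=6/5b
18) 6510.638ms=102/5b +765.957ms=12/5b
19) 7276.596ms=114/5b +382.979ms=6/5b
Σ=24b of 24 (188bpm 6/8) — PASS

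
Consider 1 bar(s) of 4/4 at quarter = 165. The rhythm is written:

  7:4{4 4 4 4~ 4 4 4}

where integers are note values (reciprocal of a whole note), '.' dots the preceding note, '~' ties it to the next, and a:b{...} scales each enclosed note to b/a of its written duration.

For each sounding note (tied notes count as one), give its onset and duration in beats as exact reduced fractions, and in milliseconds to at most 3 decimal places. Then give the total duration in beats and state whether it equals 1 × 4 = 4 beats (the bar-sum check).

1) 0.0ms=0b +207.792ms=4/7b
2) 207.792ms=4/7b +207.792ms=4/7b
3) 415.584ms=8/7b +207.792ms=4/7b
4) 623.377ms=12/7b +415.584ms=8/7b
5) 1038.961ms=20/7b +207.792ms=4/7b
6) 1246.753ms=24/7b +207.792ms=4/7b
Σ=4b of 4 (165bpm 4/4) — PASS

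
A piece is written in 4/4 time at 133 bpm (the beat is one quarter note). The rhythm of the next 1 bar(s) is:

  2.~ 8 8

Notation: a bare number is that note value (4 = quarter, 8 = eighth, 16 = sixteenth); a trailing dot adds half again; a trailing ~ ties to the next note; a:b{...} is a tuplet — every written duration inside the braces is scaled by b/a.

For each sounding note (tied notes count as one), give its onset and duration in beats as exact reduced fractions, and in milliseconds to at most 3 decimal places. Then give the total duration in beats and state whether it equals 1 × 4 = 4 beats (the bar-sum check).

1) 0.0ms=0b +1578.947ms=7/2b
2) 1578.947ms=7/2b +225.564ms=1/2b
Σ=4b of 4 (133bpm 4/4) — PASS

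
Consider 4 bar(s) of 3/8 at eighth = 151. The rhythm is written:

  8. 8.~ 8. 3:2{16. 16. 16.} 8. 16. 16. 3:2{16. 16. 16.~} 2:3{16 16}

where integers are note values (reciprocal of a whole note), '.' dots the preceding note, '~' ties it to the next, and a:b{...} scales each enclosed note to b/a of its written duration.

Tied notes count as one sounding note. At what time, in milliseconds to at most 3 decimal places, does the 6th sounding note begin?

1. 0.0ms @ 0 + 596.026ms (3/2)
2. 596.026ms @ 3/2 + 1192.053ms (3)
3. 1788.079ms @ 9/2 + 198.675ms (1/2)
4. 1986.755ms @ 5 + 198.675ms (1/2)
5. 2185.43ms @ 11/2 + 198.675ms (1/2)
6. 2384.106ms @ 6 + 596.026ms (3/2)
7. 2980.132ms @ 15/2 + 298.013ms (3/4)
8. 3278.146ms @ 33/4 + 298.013ms (3/4)
9. 3576.159ms @ 9 + 198.675ms (1/2)
10. 3774.834ms @ 19/2 + 198.675ms (1/2)
11. 3973.51ms @ 10 + 496.689ms (5/4)
12. 4470.199ms @ 45/4 + 298.013ms (3/4)

note 6 onset = 6b = 2384.106ms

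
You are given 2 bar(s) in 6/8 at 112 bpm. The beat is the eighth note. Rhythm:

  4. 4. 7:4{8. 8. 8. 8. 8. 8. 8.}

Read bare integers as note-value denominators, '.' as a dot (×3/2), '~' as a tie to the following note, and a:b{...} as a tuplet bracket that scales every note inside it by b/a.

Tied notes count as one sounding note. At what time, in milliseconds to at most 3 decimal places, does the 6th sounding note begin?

note 6 onset = 60/7b = 4591.837ms

1. 0.0ms @ 0 + 1607.143ms (3)
2. 1607.143ms @ 3 + 1607.143ms (3)
3. 3214.286ms @ 6 + 459.184ms (6/7)
4. 3673.469ms @ 48/7 + 459.184ms (6/7)
5. 4132.653ms @ 54/7 + 459.184ms (6/7)
6. 4591.837ms @ 60/7 + 459.184ms (6/7)
7. 5051.02ms @ 66/7 + 459.184ms (6/7)
8. 5510.204ms @ 72/7 + 459.184ms (6/7)
9. 5969.388ms @ 78/7 + 459.184ms (6/7)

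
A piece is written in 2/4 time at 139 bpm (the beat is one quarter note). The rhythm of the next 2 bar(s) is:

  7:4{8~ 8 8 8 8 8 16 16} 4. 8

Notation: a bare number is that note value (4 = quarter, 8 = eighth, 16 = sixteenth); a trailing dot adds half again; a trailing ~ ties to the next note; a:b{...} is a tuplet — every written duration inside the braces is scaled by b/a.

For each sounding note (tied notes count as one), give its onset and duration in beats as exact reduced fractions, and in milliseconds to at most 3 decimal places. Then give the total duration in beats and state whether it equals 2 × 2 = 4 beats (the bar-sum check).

1) 0.0ms=0b +246.66ms=4/7b
2) 246.66ms=4/7b +123.33ms=2/7b
3) 369.99ms=6/7b +123.33ms=2/7b
4) 493.32ms=8/7b +123.33ms=2/7b
5) 616.65ms=10/7b +123.33ms=2/7b
6) 739.979ms=12/7b +61.665ms=1/7b
7) 801.644ms=13/7b +61.665ms=1/7b
8) 863.309ms=2b +647.482ms=3/2b
9) 1510.791ms=7/2b +215.827ms=1/2b
Σ=4b of 4 (139bpm 2/4) — PASS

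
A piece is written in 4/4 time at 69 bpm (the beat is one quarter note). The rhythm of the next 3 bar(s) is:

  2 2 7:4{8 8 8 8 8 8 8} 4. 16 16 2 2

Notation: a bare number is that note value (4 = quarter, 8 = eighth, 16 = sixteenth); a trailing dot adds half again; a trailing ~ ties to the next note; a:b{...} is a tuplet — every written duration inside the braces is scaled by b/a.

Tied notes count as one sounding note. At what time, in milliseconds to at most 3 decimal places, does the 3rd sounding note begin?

note 3 onset = 4b = 3478.261ms

1. 0.0ms @ 0 + 1739.13ms (2)
2. 1739.13ms @ 2 + 1739.13ms (2)
3. 3478.261ms @ 4 + 248.447ms (2/7)
4. 3726.708ms @ 30/7 + 248.447ms (2/7)
5. 3975.155ms @ 32/7 + 248.447ms (2/7)
6. 4223.602ms @ 34/7 + 248.447ms (2/7)
7. 4472.05ms @ 36/7 + 248.447ms (2/7)
8. 4720.497ms @ 38/7 + 248.447ms (2/7)
9. 4968.944ms @ 40/7 + 248.447ms (2/7)
10. 5217.391ms @ 6 + 1304.348ms (3/2)
11. 6521.739ms @ 15/2 + 217.391ms (1/4)
12. 6739.13ms @ 31/4 + 217.391ms (1/4)
13. 6956.522ms @ 8 + 1739.13ms (2)
14. 8695.652ms @ 10 + 1739.13ms (2)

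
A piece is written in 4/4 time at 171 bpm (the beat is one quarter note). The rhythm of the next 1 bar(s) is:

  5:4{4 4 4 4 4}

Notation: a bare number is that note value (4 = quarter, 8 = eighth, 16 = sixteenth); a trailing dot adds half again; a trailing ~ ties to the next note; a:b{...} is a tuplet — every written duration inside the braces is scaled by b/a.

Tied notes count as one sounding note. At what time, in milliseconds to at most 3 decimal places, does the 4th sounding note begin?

1. 0.0ms @ 0 + 280.702ms (4/5)
2. 280.702ms @ 4/5 + 280.702ms (4/5)
3. 561.404ms @ 8/5 + 280.702ms (4/5)
4. 842.105ms @ 12/5 + 280.702ms (4/5)
5. 1122.807ms @ 16/5 + 280.702ms (4/5)

note 4 onset = 12/5b = 842.105ms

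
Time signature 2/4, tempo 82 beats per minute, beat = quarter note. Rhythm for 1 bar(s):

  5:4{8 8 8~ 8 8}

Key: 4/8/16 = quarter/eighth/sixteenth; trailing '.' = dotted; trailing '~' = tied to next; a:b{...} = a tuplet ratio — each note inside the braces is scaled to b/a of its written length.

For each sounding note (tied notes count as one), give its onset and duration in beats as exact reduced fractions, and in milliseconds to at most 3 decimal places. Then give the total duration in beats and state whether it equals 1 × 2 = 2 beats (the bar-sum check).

1) 0.0ms=0b +292.683ms=2/5b
2) 292.683ms=2/5b +292.683ms=2/5b
3) 585.366ms=4/5b +585.366ms=4/5b
4) 1170.732ms=8/5b +292.683ms=2/5b
Σ=2b of 2 (82bpm 2/4) — PASS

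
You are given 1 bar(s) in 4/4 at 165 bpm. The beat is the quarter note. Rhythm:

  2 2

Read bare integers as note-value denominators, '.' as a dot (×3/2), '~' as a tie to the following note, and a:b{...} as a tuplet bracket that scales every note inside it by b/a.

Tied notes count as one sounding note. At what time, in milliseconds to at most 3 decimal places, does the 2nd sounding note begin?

1. 0.0ms @ 0 + 727.273ms (2)
2. 727.273ms @ 2 + 727.273ms (2)

note 2 onset = 2b = 727.273ms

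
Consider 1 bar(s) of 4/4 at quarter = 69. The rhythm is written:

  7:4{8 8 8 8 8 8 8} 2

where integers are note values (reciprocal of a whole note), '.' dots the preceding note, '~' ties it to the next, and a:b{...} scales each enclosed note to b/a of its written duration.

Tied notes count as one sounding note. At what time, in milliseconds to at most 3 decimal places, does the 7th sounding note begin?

1. 0.0ms @ 0 + 248.447ms (2/7)
2. 248.447ms @ 2/7 + 248.447ms (2/7)
3. 496.894ms @ 4/7 + 248.447ms (2/7)
4. 745.342ms @ 6/7 + 248.447ms (2/7)
5. 993.789ms @ 8/7 + 248.447ms (2/7)
6. 1242.236ms @ 10/7 + 248.447ms (2/7)
7. 1490.683ms @ 12/7 + 248.447ms (2/7)
8. 1739.13ms @ 2 + 1739.13ms (2)

note 7 onset = 12/7b = 1490.683ms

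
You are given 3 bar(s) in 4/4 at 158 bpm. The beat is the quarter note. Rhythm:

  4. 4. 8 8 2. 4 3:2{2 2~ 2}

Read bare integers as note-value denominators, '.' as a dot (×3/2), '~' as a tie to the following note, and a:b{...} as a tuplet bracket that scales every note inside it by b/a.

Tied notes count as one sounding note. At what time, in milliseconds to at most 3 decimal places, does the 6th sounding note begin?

1. 0.0ms @ 0 + 569.62ms (3/2)
2. 569.62ms @ 3/2 + 569.62ms (3/2)
3. 1139.241ms @ 3 + 189.873ms (1/2)
4. 1329.114ms @ 7/2 + 189.873ms (1/2)
5. 1518.987ms @ 4 + 1139.241ms (3)
6. 2658.228ms @ 7 + 379.747ms (1)
7. 3037.975ms @ 8 + 506.329ms (4/3)
8. 3544.304ms @ 28/3 + 1012.658ms (8/3)

note 6 onset = 7b = 2658.228ms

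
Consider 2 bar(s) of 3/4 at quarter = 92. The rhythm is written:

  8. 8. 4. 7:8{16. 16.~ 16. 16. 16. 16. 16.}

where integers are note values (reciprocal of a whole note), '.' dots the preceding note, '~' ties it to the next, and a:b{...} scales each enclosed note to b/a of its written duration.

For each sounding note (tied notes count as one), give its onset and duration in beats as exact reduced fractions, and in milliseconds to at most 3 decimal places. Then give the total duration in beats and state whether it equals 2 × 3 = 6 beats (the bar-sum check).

1) 0.0ms=0b +489.13ms=3/4b
2) 489.13ms=3/4b +489.13ms=3/4b
3) 978.261ms=3/2b +978.261ms=3/2b
4) 1956.522ms=3b +279.503ms=3/7b
5) 2236.025ms=24/7b +559.006ms=6/7b
6) 2795.031ms=30/7b +279.503ms=3/7b
7) 3074.534ms=33/7b +279.503ms=3/7b
8) 3354.037ms=36/7b +279.503ms=3/7b
9) 3633.54ms=39/7b +279.503ms=3/7b
Σ=6b of 6 (92bpm 3/4) — PASS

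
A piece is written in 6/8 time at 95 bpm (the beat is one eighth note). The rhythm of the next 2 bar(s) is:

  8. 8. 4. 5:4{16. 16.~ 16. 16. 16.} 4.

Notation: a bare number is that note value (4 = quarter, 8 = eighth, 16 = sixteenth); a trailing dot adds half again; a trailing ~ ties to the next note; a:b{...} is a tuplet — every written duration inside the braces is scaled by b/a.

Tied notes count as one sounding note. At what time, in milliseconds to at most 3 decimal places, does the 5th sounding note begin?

1. 0.0ms @ 0 + 947.368ms (3/2)
2. 947.368ms @ 3/2 + 947.368ms (3/2)
3. 1894.737ms @ 3 + 1894.737ms (3)
4. 3789.474ms @ 6 + 378.947ms (3/5)
5. 4168.421ms @ 33/5 + 757.895ms (6/5)
6. 4926.316ms @ 39/5 + 378.947ms (3/5)
7. 5305.263ms @ 42/5 + 378.947ms (3/5)
8. 5684.211ms @ 9 + 1894.737ms (3)

note 5 onset = 33/5b = 4168.421ms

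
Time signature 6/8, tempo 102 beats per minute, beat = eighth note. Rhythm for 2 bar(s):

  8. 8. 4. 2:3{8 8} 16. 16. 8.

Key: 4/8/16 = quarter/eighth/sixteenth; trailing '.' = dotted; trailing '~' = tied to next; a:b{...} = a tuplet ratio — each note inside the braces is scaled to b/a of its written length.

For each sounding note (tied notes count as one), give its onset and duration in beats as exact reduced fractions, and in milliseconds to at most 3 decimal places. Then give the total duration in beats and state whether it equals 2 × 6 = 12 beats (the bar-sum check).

1) 0.0ms=0b +882.353ms=3/2b
2) 882.353ms=3/2b +882.353ms=3/2b
3) 1764.706ms=3b +1764.706ms=3b
4) 3529.412ms=6b +882.353ms=3/2b
5) 4411.765ms=15/2b +882.353ms=3/2b
6) 5294.118ms=9b +441.176ms=3/4b
7) 5735.294ms=39/4b +441.176ms=3/4b
8) 6176.471ms=21/2b +882.353ms=3/2b
Σ=12b of 12 (102bpm 6/8) — PASS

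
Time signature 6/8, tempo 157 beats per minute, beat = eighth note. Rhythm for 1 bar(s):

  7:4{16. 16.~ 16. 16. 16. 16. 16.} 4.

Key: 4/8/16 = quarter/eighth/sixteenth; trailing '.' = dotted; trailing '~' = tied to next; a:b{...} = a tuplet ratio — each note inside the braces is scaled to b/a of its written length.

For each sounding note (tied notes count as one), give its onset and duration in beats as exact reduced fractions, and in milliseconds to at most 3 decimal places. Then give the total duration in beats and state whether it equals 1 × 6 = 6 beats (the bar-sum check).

1) 0.0ms=0b +163.785ms=3/7b
2) 163.785ms=3/7b +327.571ms=6/7b
3) 491.356ms=9/7b +163.785ms=3/7b
4) 655.141ms=12/7b +163.785ms=3/7b
5) 818.926ms=15/7b +163.785ms=3/7b
6) 982.712ms=18/7b +163.785ms=3/7b
7) 1146.497ms=3b +1146.497ms=3b
Σ=6b of 6 (157bpm 6/8) — PASS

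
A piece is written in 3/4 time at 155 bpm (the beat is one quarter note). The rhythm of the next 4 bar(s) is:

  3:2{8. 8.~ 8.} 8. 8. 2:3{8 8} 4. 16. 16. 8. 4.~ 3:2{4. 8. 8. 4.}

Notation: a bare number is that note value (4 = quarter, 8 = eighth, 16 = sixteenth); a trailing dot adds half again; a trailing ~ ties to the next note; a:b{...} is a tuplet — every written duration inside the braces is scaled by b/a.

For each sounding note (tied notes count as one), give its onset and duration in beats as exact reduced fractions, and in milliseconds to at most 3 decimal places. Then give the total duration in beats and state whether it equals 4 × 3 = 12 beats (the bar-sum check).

1) 0.0ms=0b +193.548ms=1/2b
2) 193.548ms=1/2b +387.097ms=1b
3) 580.645ms=3/2b +290.323ms=3/4b
4) 870.968ms=9/4b +290.323ms=3/4b
5) 1161.29ms=3b +290.323ms=3/4b
6) 1451.613ms=15/4b +290.323ms=3/4b
7) 1741.935ms=9/2b +580.645ms=3/2b
8) 2322.581ms=6b +145.161ms=3/8b
9) 2467.742ms=51/8b +145.161ms=3/8b
10) 2612.903ms=27/4b +290.323ms=3/4b
11) 2903.226ms=15/2b +967.742ms=5/2b
12) 3870.968ms=10b +193.548ms=1/2b
13) 4064.516ms=21/2b +193.548ms=1/2b
14) 4258.065ms=11b +387.097ms=1b
Σ=12b of 12 (155bpm 3/4) — PASS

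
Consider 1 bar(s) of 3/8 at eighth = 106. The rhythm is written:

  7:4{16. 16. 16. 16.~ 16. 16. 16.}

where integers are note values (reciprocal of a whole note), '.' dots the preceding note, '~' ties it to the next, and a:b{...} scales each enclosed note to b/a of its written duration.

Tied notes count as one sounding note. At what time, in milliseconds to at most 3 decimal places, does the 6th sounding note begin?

1. 0.0ms @ 0 + 242.588ms (3/7)
2. 242.588ms @ 3/7 + 242.588ms (3/7)
3. 485.175ms @ 6/7 + 242.588ms (3/7)
4. 727.763ms @ 9/7 + 485.175ms (6/7)
5. 1212.938ms @ 15/7 + 242.588ms (3/7)
6. 1455.526ms @ 18/7 + 242.588ms (3/7)

note 6 onset = 18/7b = 1455.526ms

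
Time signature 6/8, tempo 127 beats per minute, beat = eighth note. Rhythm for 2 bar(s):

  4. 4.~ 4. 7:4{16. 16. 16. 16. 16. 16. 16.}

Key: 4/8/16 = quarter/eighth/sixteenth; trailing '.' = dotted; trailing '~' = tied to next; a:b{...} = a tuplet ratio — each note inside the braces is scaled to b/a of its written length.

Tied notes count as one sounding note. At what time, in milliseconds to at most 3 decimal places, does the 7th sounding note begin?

note 7 onset = 75/7b = 5061.867ms

1. 0.0ms @ 0 + 1417.323ms (3)
2. 1417.323ms @ 3 + 2834.646ms (6)
3. 4251.969ms @ 9 + 202.475ms (3/7)
4. 4454.443ms @ 66/7 + 202.475ms (3/7)
5. 4656.918ms @ 69/7 + 202.475ms (3/7)
6. 4859.393ms @ 72/7 + 202.475ms (3/7)
7. 5061.867ms @ 75/7 + 202.475ms (3/7)
8. 5264.342ms @ 78/7 + 202.475ms (3/7)
9. 5466.817ms @ 81/7 + 202.475ms (3/7)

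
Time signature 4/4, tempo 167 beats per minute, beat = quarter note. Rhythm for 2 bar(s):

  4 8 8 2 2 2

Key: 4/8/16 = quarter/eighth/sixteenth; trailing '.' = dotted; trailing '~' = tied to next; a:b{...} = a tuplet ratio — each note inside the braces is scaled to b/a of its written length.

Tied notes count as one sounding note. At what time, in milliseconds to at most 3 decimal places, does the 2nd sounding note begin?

1. 0.0ms @ 0 + 359.281ms (1)
2. 359.281ms @ 1 + 179.641ms (1/2)
3. 538.922ms @ 3/2 + 179.641ms (1/2)
4. 718.563ms @ 2 + 718.563ms (2)
5. 1437.126ms @ 4 + 718.563ms (2)
6. 2155.689ms @ 6 + 718.563ms (2)

note 2 onset = 1b = 359.281ms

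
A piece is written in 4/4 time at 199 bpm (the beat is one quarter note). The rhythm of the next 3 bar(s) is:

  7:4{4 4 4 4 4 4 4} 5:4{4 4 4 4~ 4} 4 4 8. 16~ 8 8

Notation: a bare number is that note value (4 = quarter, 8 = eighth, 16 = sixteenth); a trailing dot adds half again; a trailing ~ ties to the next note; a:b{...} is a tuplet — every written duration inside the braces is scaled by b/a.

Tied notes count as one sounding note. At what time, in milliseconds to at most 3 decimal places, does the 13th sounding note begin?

note 13 onset = 9b = 2713.568ms

1. 0.0ms @ 0 + 172.29ms (4/7)
2. 172.29ms @ 4/7 + 172.29ms (4/7)
3. 344.58ms @ 8/7 + 172.29ms (4/7)
4. 516.87ms @ 12/7 + 172.29ms (4/7)
5. 689.16ms @ 16/7 + 172.29ms (4/7)
6. 861.45ms @ 20/7 + 172.29ms (4/7)
7. 1033.74ms @ 24/7 + 172.29ms (4/7)
8. 1206.03ms @ 4 + 241.206ms (4/5)
9. 1447.236ms @ 24/5 + 241.206ms (4/5)
10. 1688.442ms @ 28/5 + 241.206ms (4/5)
11. 1929.648ms @ 32/5 + 482.412ms (8/5)
12. 2412.06ms @ 8 + 301.508ms (1)
13. 2713.568ms @ 9 + 301.508ms (1)
14. 3015.075ms @ 10 + 226.131ms (3/4)
15. 3241.206ms @ 43/4 + 226.131ms (3/4)
16. 3467.337ms @ 23/2 + 150.754ms (1/2)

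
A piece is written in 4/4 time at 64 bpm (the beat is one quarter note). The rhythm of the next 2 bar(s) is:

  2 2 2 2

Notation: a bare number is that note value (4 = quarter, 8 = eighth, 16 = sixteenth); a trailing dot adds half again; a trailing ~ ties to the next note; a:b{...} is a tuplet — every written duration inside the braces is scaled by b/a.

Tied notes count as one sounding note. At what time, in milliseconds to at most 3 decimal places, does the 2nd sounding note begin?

1. 0.0ms @ 0 + 1875.0ms (2)
2. 1875.0ms @ 2 + 1875.0ms (2)
3. 3750.0ms @ 4 + 1875.0ms (2)
4. 5625.0ms @ 6 + 1875.0ms (2)

note 2 onset = 2b = 1875.0ms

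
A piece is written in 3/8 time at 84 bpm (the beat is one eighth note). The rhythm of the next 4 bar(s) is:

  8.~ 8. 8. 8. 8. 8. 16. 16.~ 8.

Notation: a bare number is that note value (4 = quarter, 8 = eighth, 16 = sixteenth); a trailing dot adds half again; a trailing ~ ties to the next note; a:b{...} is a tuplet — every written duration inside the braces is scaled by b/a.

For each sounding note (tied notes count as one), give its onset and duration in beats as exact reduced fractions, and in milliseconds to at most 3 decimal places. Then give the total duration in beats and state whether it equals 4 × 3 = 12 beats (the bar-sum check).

1) 0.0ms=0b +2142.857ms=3b
2) 2142.857ms=3b +1071.429ms=3/2b
3) 3214.286ms=9/2b +1071.429ms=3/2b
4) 4285.714ms=6b +1071.429ms=3/2b
5) 5357.143ms=15/2b +1071.429ms=3/2b
6) 6428.571ms=9b +535.714ms=3/4b
7) 6964.286ms=39/4b +1607.143ms=9/4b
Σ=12b of 12 (84bpm 3/8) — PASS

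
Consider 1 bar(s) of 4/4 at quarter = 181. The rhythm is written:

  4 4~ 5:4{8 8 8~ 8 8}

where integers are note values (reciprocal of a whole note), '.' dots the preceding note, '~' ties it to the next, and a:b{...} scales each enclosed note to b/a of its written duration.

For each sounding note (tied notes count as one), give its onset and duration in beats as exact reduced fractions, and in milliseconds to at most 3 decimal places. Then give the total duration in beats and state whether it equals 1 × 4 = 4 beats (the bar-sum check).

1) 0.0ms=0b +331.492ms=1b
2) 331.492ms=1b +464.088ms=7/5b
3) 795.58ms=12/5b +132.597ms=2/5b
4) 928.177ms=14/5b +265.193ms=4/5b
5) 1193.37ms=18/5b +132.597ms=2/5b
Σ=4b of 4 (181bpm 4/4) — PASS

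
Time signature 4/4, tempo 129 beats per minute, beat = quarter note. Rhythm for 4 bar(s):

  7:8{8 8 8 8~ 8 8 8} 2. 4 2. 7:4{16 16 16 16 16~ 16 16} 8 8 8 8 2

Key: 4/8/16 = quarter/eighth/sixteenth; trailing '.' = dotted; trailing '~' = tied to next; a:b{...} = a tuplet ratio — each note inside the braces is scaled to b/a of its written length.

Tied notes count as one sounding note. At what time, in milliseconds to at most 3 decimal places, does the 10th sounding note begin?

1. 0.0ms @ 0 + 265.781ms (4/7)
2. 265.781ms @ 4/7 + 265.781ms (4/7)
3. 531.561ms @ 8/7 + 265.781ms (4/7)
4. 797.342ms @ 12/7 + 531.561ms (8/7)
5. 1328.904ms @ 20/7 + 265.781ms (4/7)
6. 1594.684ms @ 24/7 + 265.781ms (4/7)
7. 1860.465ms @ 4 + 1395.349ms (3)
8. 3255.814ms @ 7 + 465.116ms (1)
9. 3720.93ms @ 8 + 1395.349ms (3)
10. 5116.279ms @ 11 + 66.445ms (1/7)
11. 5182.724ms @ 78/7 + 66.445ms (1/7)
12. 5249.169ms @ 79/7 + 66.445ms (1/7)
13. 5315.615ms @ 80/7 + 66.445ms (1/7)
14. 5382.06ms @ 81/7 + 132.89ms (2/7)
15. 5514.95ms @ 83/7 + 66.445ms (1/7)
16. 5581.395ms @ 12 + 232.558ms (1/2)
17. 5813.953ms @ 25/2 + 232.558ms (1/2)
18. 6046.512ms @ 13 + 232.558ms (1/2)
19. 6279.07ms @ 27/2 + 232.558ms (1/2)
20. 6511.628ms @ 14 + 930.233ms (2)

note 10 onset = 11b = 5116.279ms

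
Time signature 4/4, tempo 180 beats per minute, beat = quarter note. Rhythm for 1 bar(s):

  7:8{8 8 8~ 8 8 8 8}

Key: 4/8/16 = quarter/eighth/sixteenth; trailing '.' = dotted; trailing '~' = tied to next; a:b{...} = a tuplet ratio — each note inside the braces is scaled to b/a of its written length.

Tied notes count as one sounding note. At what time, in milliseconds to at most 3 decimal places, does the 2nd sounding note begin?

1. 0.0ms @ 0 + 190.476ms (4/7)
2. 190.476ms @ 4/7 + 190.476ms (4/7)
3. 380.952ms @ 8/7 + 380.952ms (8/7)
4. 761.905ms @ 16/7 + 190.476ms (4/7)
5. 952.381ms @ 20/7 + 190.476ms (4/7)
6. 1142.857ms @ 24/7 + 190.476ms (4/7)

note 2 onset = 4/7b = 190.476ms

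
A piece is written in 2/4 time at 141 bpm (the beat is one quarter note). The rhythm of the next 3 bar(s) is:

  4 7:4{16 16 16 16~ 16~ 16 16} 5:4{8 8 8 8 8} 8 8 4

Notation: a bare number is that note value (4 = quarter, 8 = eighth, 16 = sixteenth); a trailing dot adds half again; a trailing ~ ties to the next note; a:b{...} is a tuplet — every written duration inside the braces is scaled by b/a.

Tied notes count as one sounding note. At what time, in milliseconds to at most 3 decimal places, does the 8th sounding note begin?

note 8 onset = 12/5b = 1021.277ms

1. 0.0ms @ 0 + 425.532ms (1)
2. 425.532ms @ 1 + 60.79ms (1/7)
3. 486.322ms @ 8/7 + 60.79ms (1/7)
4. 547.112ms @ 9/7 + 60.79ms (1/7)
5. 607.903ms @ 10/7 + 182.371ms (3/7)
6. 790.274ms @ 13/7 + 60.79ms (1/7)
7. 851.064ms @ 2 + 170.213ms (2/5)
8. 1021.277ms @ 12/5 + 170.213ms (2/5)
9. 1191.489ms @ 14/5 + 170.213ms (2/5)
10. 1361.702ms @ 16/5 + 170.213ms (2/5)
11. 1531.915ms @ 18/5 + 170.213ms (2/5)
12. 1702.128ms @ 4 + 212.766ms (1/2)
13. 1914.894ms @ 9/2 + 212.766ms (1/2)
14. 2127.66ms @ 5 + 425.532ms (1)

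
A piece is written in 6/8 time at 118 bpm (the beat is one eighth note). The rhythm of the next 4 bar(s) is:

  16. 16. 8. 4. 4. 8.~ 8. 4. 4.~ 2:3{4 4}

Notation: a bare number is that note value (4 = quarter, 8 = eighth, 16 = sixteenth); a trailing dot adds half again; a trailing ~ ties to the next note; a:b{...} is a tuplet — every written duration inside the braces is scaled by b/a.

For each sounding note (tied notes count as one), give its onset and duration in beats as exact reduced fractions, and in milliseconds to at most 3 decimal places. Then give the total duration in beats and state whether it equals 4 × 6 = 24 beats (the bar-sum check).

1) 0.0ms=0b +381.356ms=3/4b
2) 381.356ms=3/4b +381.356ms=3/4b
3) 762.712ms=3/2b +762.712ms=3/2b
4) 1525.424ms=3b +1525.424ms=3b
5) 3050.847ms=6b +1525.424ms=3b
6) 4576.271ms=9b +1525.424ms=3b
7) 6101.695ms=12b +1525.424ms=3b
8) 7627.119ms=15b +3050.847ms=6b
9) 10677.966ms=21b +1525.424ms=3b
Σ=24b of 24 (118bpm 6/8) — PASS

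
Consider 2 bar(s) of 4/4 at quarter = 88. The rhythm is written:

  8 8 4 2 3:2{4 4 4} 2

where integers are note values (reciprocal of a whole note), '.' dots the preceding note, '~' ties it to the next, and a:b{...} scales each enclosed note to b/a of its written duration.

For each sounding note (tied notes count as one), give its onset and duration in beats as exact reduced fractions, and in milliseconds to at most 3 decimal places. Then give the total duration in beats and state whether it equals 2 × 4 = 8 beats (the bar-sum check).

1) 0.0ms=0b +340.909ms=1/2b
2) 340.909ms=1/2b +340.909ms=1/2b
3) 681.818ms=1b +681.818ms=1b
4) 1363.636ms=2b +1363.636ms=2b
5) 2727.273ms=4b +454.545ms=2/3b
6) 3181.818ms=14/3b +454.545ms=2/3b
7) 3636.364ms=16/3b +454.545ms=2/3b
8) 4090.909ms=6b +1363.636ms=2b
Σ=8b of 8 (88bpm 4/4) — PASS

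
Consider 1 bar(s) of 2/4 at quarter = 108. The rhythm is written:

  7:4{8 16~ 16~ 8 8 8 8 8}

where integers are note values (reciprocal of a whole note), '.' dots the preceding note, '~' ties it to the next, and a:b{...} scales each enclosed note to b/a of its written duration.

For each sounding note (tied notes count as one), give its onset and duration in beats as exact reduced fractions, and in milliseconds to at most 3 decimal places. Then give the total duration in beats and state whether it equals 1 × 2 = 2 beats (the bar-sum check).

1) 0.0ms=0b +158.73ms=2/7b
2) 158.73ms=2/7b +317.46ms=4/7b
3) 476.19ms=6/7b +158.73ms=2/7b
4) 634.921ms=8/7b +158.73ms=2/7b
5) 793.651ms=10/7b +158.73ms=2/7b
6) 952.381ms=12/7b +158.73ms=2/7b
Σ=2b of 2 (108bpm 2/4) — PASS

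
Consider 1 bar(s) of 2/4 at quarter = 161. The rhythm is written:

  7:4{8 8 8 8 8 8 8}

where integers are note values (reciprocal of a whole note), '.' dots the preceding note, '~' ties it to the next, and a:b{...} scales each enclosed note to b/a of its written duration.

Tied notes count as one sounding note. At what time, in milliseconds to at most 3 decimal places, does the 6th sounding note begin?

note 6 onset = 10/7b = 532.387ms

1. 0.0ms @ 0 + 106.477ms (2/7)
2. 106.477ms @ 2/7 + 106.477ms (2/7)
3. 212.955ms @ 4/7 + 106.477ms (2/7)
4. 319.432ms @ 6/7 + 106.477ms (2/7)
5. 425.909ms @ 8/7 + 106.477ms (2/7)
6. 532.387ms @ 10/7 + 106.477ms (2/7)
7. 638.864ms @ 12/7 + 106.477ms (2/7)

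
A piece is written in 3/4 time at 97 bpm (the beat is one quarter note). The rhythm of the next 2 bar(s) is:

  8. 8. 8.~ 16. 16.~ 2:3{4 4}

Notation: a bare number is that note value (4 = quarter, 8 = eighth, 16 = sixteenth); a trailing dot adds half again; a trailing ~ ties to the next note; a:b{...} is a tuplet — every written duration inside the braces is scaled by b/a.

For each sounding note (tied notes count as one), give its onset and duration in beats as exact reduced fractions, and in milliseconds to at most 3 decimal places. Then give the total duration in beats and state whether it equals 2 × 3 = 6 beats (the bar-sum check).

1) 0.0ms=0b +463.918ms=3/4b
2) 463.918ms=3/4b +463.918ms=3/4b
3) 927.835ms=3/2b +695.876ms=9/8b
4) 1623.711ms=21/8b +1159.794ms=15/8b
5) 2783.505ms=9/2b +927.835ms=3/2b
Σ=6b of 6 (97bpm 3/4) — PASS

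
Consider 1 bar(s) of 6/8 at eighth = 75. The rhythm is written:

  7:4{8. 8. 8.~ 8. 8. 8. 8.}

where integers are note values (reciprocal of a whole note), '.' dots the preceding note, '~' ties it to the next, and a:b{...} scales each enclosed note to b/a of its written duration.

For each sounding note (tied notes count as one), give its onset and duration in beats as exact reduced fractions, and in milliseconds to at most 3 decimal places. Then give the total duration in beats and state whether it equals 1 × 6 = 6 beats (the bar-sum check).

1) 0.0ms=0b +685.714ms=6/7b
2) 685.714ms=6/7b +685.714ms=6/7b
3) 1371.429ms=12/7b +1371.429ms=12/7b
4) 2742.857ms=24/7b +685.714ms=6/7b
5) 3428.571ms=30/7b +685.714ms=6/7b
6) 4114.286ms=36/7b +685.714ms=6/7b
Σ=6b of 6 (75bpm 6/8) — PASS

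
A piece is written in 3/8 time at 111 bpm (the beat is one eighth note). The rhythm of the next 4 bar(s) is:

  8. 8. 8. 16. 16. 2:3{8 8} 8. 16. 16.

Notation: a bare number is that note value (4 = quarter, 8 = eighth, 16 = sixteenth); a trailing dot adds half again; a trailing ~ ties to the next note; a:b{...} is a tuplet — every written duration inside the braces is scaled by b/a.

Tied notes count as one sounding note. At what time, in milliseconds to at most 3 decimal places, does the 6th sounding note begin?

1. 0.0ms @ 0 + 810.811ms (3/2)
2. 810.811ms @ 3/2 + 810.811ms (3/2)
3. 1621.622ms @ 3 + 810.811ms (3/2)
4. 2432.432ms @ 9/2 + 405.405ms (3/4)
5. 2837.838ms @ 21/4 + 405.405ms (3/4)
6. 3243.243ms @ 6 + 810.811ms (3/2)
7. 4054.054ms @ 15/2 + 810.811ms (3/2)
8. 4864.865ms @ 9 + 810.811ms (3/2)
9. 5675.676ms @ 21/2 + 405.405ms (3/4)
10. 6081.081ms @ 45/4 + 405.405ms (3/4)

note 6 onset = 6b = 3243.243ms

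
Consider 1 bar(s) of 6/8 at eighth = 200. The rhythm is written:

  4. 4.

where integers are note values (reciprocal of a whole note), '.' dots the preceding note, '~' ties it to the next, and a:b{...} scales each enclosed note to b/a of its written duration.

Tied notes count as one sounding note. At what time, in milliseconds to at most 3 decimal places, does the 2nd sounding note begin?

1. 0.0ms @ 0 + 900.0ms (3)
2. 900.0ms @ 3 + 900.0ms (3)

note 2 onset = 3b = 900.0ms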